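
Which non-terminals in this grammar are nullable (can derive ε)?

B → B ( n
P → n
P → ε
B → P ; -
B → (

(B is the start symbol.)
ε-productions: P → ε
So P is immediately nullable.
No further non-terminal can be added: every production for the remaining non-terminals contains a terminal or a non-nullable non-terminal.
Nullable = { 'P' }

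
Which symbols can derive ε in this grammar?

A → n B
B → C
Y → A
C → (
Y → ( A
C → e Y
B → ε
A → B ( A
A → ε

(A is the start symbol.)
{ 'A', 'B', 'Y' }

A non-terminal is nullable if it can derive ε (the empty string): either it has an ε-production, or it has a production whose right-hand side consists entirely of nullable non-terminals.

ε-productions: B → ε, A → ε
So B, A are immediately nullable.
Y → A: every symbol on the right is nullable, so Y is nullable too.
No further non-terminal can be added: every production for the remaining non-terminals contains a terminal or a non-nullable non-terminal.
Nullable = { 'A', 'B', 'Y' }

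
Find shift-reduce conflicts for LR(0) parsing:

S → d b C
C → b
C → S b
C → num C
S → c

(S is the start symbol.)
A shift-reduce conflict occurs when an LR(0) state has both:
  - a complete (reduce) item [A → α .] (dot at the end), and
  - a shift item [B → β . c γ] (dot before a terminal).

Augment with S' → S and build the canonical LR(0) collection (I0 = CLOSURE({[S' → . S]}), then GOTO on every symbol after a dot until no new states appear). It has 11 states:
  I0: { [S → . c], [S → . d b C], [S' → . S] }  — shift
  I1: { [S' → S .] }  — accept
  I2: { [S → c .] }  — reduce
  I3: { [S → d . b C] }  — shift
  I4: { [C → . S b], [C → . b], [C → . num C], [S → . c], [S → . d b C], [S → d b . C] }  — shift
  I5: { [S → d b C .] }  — reduce
  I6: { [C → S . b] }  — shift
  I7: { [C → b .] }  — reduce
  I8: { [C → . S b], [C → . b], [C → . num C], [C → num . C], [S → . c], [S → . d b C] }  — shift
  I9: { [C → num C .] }  — reduce
  I10: { [C → S b .] }  — reduce

No state contains both a complete item and a shift item.

Answer: No shift-reduce conflicts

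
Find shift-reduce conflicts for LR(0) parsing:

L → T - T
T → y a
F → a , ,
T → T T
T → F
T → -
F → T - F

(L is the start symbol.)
A shift-reduce conflict occurs when an LR(0) state has both:
  - a complete (reduce) item [A → α .] (dot at the end), and
  - a shift item [B → β . c γ] (dot before a terminal).

Augment with L' → L and build the canonical LR(0) collection (I0 = CLOSURE({[L' → . L]}), then GOTO on every symbol after a dot until no new states appear). It has 16 states:
  I0: { [F → . T - F], [F → . a , ,], [L → . T - T], [L' → . L], [T → . -], [T → . F], [T → . T T], [T → . y a] }  — shift
  I1: { [T → - .] }  — reduce
  I2: { [T → F .] }  — reduce
  I3: { [L' → L .] }  — accept
  I4: { [F → . T - F], [F → . a , ,], [F → T . - F], [L → T . - T], [T → . -], [T → . F], [T → . T T], [T → . y a], [T → T . T] }  — shift
  I5: { [F → a . , ,] }  — shift
  I6: { [T → y . a] }  — shift
  I7: { [T → y a .] }  — reduce
  I8: { [F → a , . ,] }  — shift
  I9: { [F → a , , .] }  — reduce
  I10: { [F → . T - F], [F → . a , ,], [F → T - . F], [L → T - . T], [T → - .], [T → . -], [T → . F], [T → . T T], [T → . y a] }  — shift, reduce
  I11: { [F → . T - F], [F → . a , ,], [F → T . - F], [T → . -], [T → . F], [T → . T T], [T → . y a], [T → T . T], [T → T T .] }  — shift, reduce
  I12: { [F → . T - F], [F → . a , ,], [F → T - . F], [T → - .], [T → . -], [T → . F], [T → . T T], [T → . y a] }  — shift, reduce
  I13: { [F → T - F .], [T → F .] }  — 2 reduces
  I14: { [F → . T - F], [F → . a , ,], [F → T . - F], [T → . -], [T → . F], [T → . T T], [T → . y a], [T → T . T] }  — shift
  I15: { [F → . T - F], [F → . a , ,], [F → T . - F], [L → T - T .], [T → . -], [T → . F], [T → . T T], [T → . y a], [T → T . T] }  — shift, reduce

I10 contains reduce item [T → - .] and shift items [F → . a , ,], [T → . -], [T → . y a] — shift-reduce conflict.
I11 contains reduce item [T → T T .] and shift items [F → T . - F], [F → . a , ,], [T → . -], [T → . y a] — shift-reduce conflict.
I12 contains reduce item [T → - .] and shift items [F → . a , ,], [T → . -], [T → . y a] — shift-reduce conflict.
I15 contains reduce item [L → T - T .] and shift items [F → T . - F], [F → . a , ,], [T → . -], [T → . y a] — shift-reduce conflict.

Answer: Yes — I10: [T → - .] vs [F → . a , ,]; I11: [T → T T .] vs [F → T . - F]; I12: [T → - .] vs [F → . a , ,]; I15: [L → T - T .] vs [F → T . - F]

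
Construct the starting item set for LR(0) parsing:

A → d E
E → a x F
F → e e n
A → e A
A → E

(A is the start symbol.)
{ [A → . E], [A → . d E], [A → . e A], [A' → . A], [E → . a x F] }

First, augment the grammar with A' → A
I₀ = CLOSURE({ [A' → . A] }):
  [A' → . A] has the dot before A: add [A → . d E], [A → . e A], [A → . E]
  [A → . E] has the dot before E: add [E → . a x F]
No further items can be added.

I₀ = { [A → . E], [A → . d E], [A → . e A], [A' → . A], [E → . a x F] }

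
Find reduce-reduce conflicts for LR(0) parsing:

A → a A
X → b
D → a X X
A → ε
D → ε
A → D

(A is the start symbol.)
A reduce-reduce conflict occurs when an LR(0) state has two complete items [A → α .] and [B → β .] — both call for a reduction, and with no lookahead the parser cannot choose between them.

Augment with A' → A and build the canonical LR(0) collection (I0 = CLOSURE({[A' → . A]}), then GOTO on every symbol after a dot until no new states appear). It has 8 states:
  I0: { [A → . D], [A → . a A], [A → .], [A' → . A], [D → . a X X], [D → .] }  — shift, 2 reduces
  I1: { [A' → A .] }  — accept
  I2: { [A → D .] }  — reduce
  I3: { [A → . D], [A → . a A], [A → .], [A → a . A], [D → . a X X], [D → .], [D → a . X X], [X → . b] }  — shift, 2 reduces
  I4: { [A → a A .] }  — reduce
  I5: { [D → a X . X], [X → . b] }  — shift
  I6: { [X → b .] }  — reduce
  I7: { [D → a X X .] }  — reduce

I0 contains complete items [A → .], [D → .] — reduce-reduce conflict.
I3 contains complete items [A → .], [D → .] — reduce-reduce conflict.

Answer: Yes — I0: [A → .] vs [D → .]; I3: [A → .] vs [D → .]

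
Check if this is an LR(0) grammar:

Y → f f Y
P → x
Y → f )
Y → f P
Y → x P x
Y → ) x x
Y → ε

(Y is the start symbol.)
No. Shift-reduce conflict between [Y → .] and [Y → . ) x x]

A grammar is LR(0) if no state in the canonical LR(0) collection has:
  - both a shift item (dot before a terminal) and a complete item (shift-reduce conflict), or
  - two or more complete items (reduce-reduce conflict; the accept item [Y' → Y .] counts as a complete item here).

Augment with Y' → Y and build the canonical LR(0) collection (I0 = CLOSURE({[Y' → . Y]}), then GOTO on every symbol after a dot until no new states appear). It has 14 states:
  I0: { [Y → . ) x x], [Y → . f )], [Y → . f P], [Y → . f f Y], [Y → . x P x], [Y → .], [Y' → . Y] }  — shift, reduce
  I1: { [Y → ) . x x] }  — shift
  I2: { [Y' → Y .] }  — accept
  I3: { [P → . x], [Y → f . )], [Y → f . P], [Y → f . f Y] }  — shift
  I4: { [P → . x], [Y → x . P x] }  — shift
  I5: { [Y → x P . x] }  — shift
  I6: { [P → x .] }  — reduce
  I7: { [Y → x P x .] }  — reduce
  I8: { [Y → f ) .] }  — reduce
  I9: { [Y → f P .] }  — reduce
  I10: { [Y → . ) x x], [Y → . f )], [Y → . f P], [Y → . f f Y], [Y → . x P x], [Y → .], [Y → f f . Y] }  — shift, reduce
  I11: { [Y → f f Y .] }  — reduce
  I12: { [Y → ) x . x] }  — shift
  I13: { [Y → ) x x .] }  — reduce

Conflict in state I0:
  Shift-reduce conflict between [Y → .] and [Y → . ) x x]
So the grammar is NOT LR(0).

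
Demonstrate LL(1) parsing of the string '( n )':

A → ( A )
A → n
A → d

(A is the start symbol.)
LL(1) parsing maintains a stack (initially the start symbol over $) and the input. At each step: if the stack top is a terminal, match it against the current input token; if it is a non-terminal N, replace it with the RHS of M[N, lookahead] (the unique production whose predict set contains the lookahead).

Stack is shown with the top on the left.

Stack    Input    Action
------------------------
A $      ( n ) $  output A → ( A )
( A ) $  ( n ) $  match '('
A ) $    n ) $    output A → n
n ) $    n ) $    match 'n'
) $      ) $      match ')'
$        $        accept

The string is accepted.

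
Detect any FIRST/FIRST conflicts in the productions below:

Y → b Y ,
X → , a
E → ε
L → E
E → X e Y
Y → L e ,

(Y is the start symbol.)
No FIRST/FIRST conflicts.

A FIRST/FIRST conflict occurs when two productions N → α and N → β for the same non-terminal have FIRST(α) ∩ FIRST(β) ≠ ∅ (with ε ∈ FIRST of a nullable right-hand side, so two nullable alternatives also conflict).

FIRST sets of the non-terminals at (or reachable through a nullable prefix from) the front of some alternative:
  FIRST(L) = { ',', ε }
  FIRST(X) = { ',' }

Productions for Y:
  Y → b Y ,: FIRST = { 'b' }
  Y → L e ,: FIRST = { ',', 'e' }
Productions for E:
  E → ε: FIRST = { ε }
  E → X e Y: FIRST = { ',' }
X, L have only one production, so no FIRST/FIRST conflict is possible there.

All alternatives of each non-terminal have pairwise disjoint FIRST sets.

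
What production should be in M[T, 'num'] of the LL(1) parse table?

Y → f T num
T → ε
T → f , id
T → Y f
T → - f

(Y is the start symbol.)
To find M[T, 'num'], we find productions for T where 'num' is in the predict set (PREDICT(N → α) = (FIRST(α) \ {ε}) ∪ (FOLLOW(N) if α ⇒* ε)).

Relevant sets:
  FIRST(Y) = { 'f' }
  FOLLOW(T) = { 'num' }

T → ε: PREDICT = { 'num' }
  'num' is in predict set, so this production goes in M[T, 'num']
T → f , id: PREDICT = { 'f' }
T → Y f: PREDICT = { 'f' }
T → - f: PREDICT = { '-' }

M[T, 'num'] = T → ε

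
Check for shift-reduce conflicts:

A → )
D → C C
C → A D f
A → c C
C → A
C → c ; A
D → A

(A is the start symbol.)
Yes — I4: [C → A .] vs [A → . )]; I9: [C → A .] vs [A → . )]

A shift-reduce conflict occurs when an LR(0) state has both:
  - a complete (reduce) item [A → α .] (dot at the end), and
  - a shift item [B → β . c γ] (dot before a terminal).

Augment with A' → A and build the canonical LR(0) collection (I0 = CLOSURE({[A' → . A]}), then GOTO on every symbol after a dot until no new states appear). It has 14 states:
  I0: { [A → . )], [A → . c C], [A' → . A] }  — shift
  I1: { [A → ) .] }  — reduce
  I2: { [A' → A .] }  — accept
  I3: { [A → . )], [A → . c C], [A → c . C], [C → . A D f], [C → . A], [C → . c ; A] }  — shift
  I4: { [A → . )], [A → . c C], [C → . A D f], [C → . A], [C → . c ; A], [C → A . D f], [C → A .], [D → . A], [D → . C C] }  — shift, reduce
  I5: { [A → c C .] }  — reduce
  I6: { [A → . )], [A → . c C], [A → c . C], [C → . A D f], [C → . A], [C → . c ; A], [C → c . ; A] }  — shift
  I7: { [A → . )], [A → . c C], [C → c ; . A] }  — shift
  I8: { [C → c ; A .] }  — reduce
  I9: { [A → . )], [A → . c C], [C → . A D f], [C → . A], [C → . c ; A], [C → A . D f], [C → A .], [D → . A], [D → . C C], [D → A .] }  — shift, 2 reduces
  I10: { [A → . )], [A → . c C], [C → . A D f], [C → . A], [C → . c ; A], [D → C . C] }  — shift
  I11: { [C → A D . f] }  — shift
  I12: { [C → A D f .] }  — reduce
  I13: { [D → C C .] }  — reduce

I4 contains reduce item [C → A .] and shift items [A → . )], [A → . c C], [C → . c ; A] — shift-reduce conflict.
I9 contains reduce items [C → A .], [D → A .] and shift items [A → . )], [A → . c C], [C → . c ; A] — shift-reduce conflict.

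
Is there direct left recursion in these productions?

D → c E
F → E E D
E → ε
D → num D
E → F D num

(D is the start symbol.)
D → c E: starts with c
F → E E D: starts with E
E → ε: starts with ε
D → num D: starts with num
E → F D num: starts with F

No direct left recursion found.

Answer: No direct left recursion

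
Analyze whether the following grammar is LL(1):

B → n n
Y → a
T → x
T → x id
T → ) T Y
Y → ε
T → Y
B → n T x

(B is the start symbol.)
No. Predict set conflict for B: { 'n' }

Relevant sets:
  FIRST(Y) = { 'a', ε }
  FOLLOW(Y) = { 'a', 'x' }
  FOLLOW(T) = { 'a', 'x' }

For B:
  PREDICT(B → n n) = { 'n' }
  PREDICT(B → n T x) = { 'n' }
For Y:
  PREDICT(Y → a) = { 'a' }
  PREDICT(Y → ε) = { 'a', 'x' }
For T:
  PREDICT(T → x) = { 'x' }
  PREDICT(T → x id) = { 'x' }
  PREDICT(T → ')' T Y) = { ')' }
  PREDICT(T → Y) = { 'a', 'x' }

Conflict found: Predict set conflict for B: { 'n' }
The grammar is NOT LL(1).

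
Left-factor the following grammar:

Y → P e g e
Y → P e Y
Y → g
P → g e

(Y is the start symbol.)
Left-factoring transforms A → αβ₁ | αβ₂ into A → αA' and A' → β₁ | β₂
(α is the longest common prefix among the alternatives). Repeat until
no nonterminal has two alternatives with a common prefix.

Round 1: Y has alternatives sharing prefix 'P e'. Introduce Y': Y → P e Y'
  Add: Y' → g e
  Add: Y' → Y

No remaining common prefixes — done.

Resulting grammar:
Y → P e Y'
Y' → g e
Y' → Y
Y → g
P → g e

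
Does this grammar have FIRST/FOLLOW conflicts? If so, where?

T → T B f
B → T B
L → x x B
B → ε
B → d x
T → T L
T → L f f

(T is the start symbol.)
Nullable non-terminals: B.
FIRST sets used below: FIRST(T) = { 'x' }

B: nullable alternative(s) B → ε; FOLLOW(B) = { $, 'd', 'f', 'x' }
  B → T B: FIRST \ {ε} = { 'x' } — overlaps FOLLOW(B) on { 'x' }: CONFLICT
  B → ε: FIRST \ {ε} = { } — this is the only nullable alternative, skip
  B → d x: FIRST \ {ε} = { 'd' } — overlaps FOLLOW(B) on { 'd' }: CONFLICT

L, T have no nullable alternative, so no FIRST/FOLLOW check is needed there.

So the grammar has 2 FIRST/FOLLOW conflicts (marked CONFLICT above).

Answer: Yes. B → T B with FOLLOW(B) on { 'x' }; B → d x with FOLLOW(B) on { 'd' }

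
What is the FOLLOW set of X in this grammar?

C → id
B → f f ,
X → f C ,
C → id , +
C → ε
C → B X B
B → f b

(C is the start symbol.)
{ 'f' }

In C → B X B: X is followed by B, add FIRST(B) \ {ε} = { 'f' }

Taking the union: FOLLOW(X) = { 'f' }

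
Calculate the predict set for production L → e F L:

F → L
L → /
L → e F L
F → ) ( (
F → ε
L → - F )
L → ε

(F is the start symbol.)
{ 'e' }

PREDICT(L → e F L) = (FIRST(RHS) \ {ε}) ∪ (FOLLOW(L) if ε ∈ FIRST(RHS), i.e. RHS ⇒* ε)
FIRST(e F L) = { 'e' }
ε ∉ FIRST(e F L), so FOLLOW(L) is not added.
PREDICT(L → e F L) = { 'e' }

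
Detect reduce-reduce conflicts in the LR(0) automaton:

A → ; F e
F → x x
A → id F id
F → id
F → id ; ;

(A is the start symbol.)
No reduce-reduce conflicts

Augment with A' → A and build the canonical LR(0) collection (I0 = CLOSURE({[A' → . A]}), then GOTO on every symbol after a dot until no new states appear). It has 13 states:
  I0: { [A → . ; F e], [A → . id F id], [A' → . A] }  — shift
  I1: { [A → ; . F e], [F → . id ; ;], [F → . id], [F → . x x] }  — shift
  I2: { [A' → A .] }  — accept
  I3: { [A → id . F id], [F → . id ; ;], [F → . id], [F → . x x] }  — shift
  I4: { [A → id F . id] }  — shift
  I5: { [F → id . ; ;], [F → id .] }  — shift, reduce
  I6: { [F → x . x] }  — shift
  I7: { [F → x x .] }  — reduce
  I8: { [F → id ; . ;] }  — shift
  I9: { [F → id ; ; .] }  — reduce
  I10: { [A → id F id .] }  — reduce
  I11: { [A → ; F . e] }  — shift
  I12: { [A → ; F e .] }  — reduce

No state contains more than one complete item.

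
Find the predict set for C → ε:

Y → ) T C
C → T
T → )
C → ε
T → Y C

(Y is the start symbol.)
PREDICT(C → ε) = (FIRST(RHS) \ {ε}) ∪ (FOLLOW(C) if ε ∈ FIRST(RHS), i.e. RHS ⇒* ε)
The right-hand side is ε (FIRST(ε) = { ε }), so the predict set is FOLLOW(C) = { $, ')' }
PREDICT(C → ε) = { $, ')' }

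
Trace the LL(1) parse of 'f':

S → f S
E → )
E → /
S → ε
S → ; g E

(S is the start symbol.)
Stack is shown with the top on the left.

Stack  Input  Action
--------------------
S $    f $    output S → f S
f S $  f $    match 'f'
S $    $      output S → ε
$      $      accept

The string is accepted.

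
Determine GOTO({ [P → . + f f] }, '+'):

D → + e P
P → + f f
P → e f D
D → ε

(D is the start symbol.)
{ [P → + . f f] }

GOTO(I, '+') = CLOSURE({ [A → αX.β] : [A → α.Xβ] ∈ I, X = '+' })

Items with dot before '+', with the dot advanced:
  [P → . + f f] → [P → + . f f]
Closure adds nothing (no advanced item has the dot before a non-terminal).

GOTO = { [P → + . f f] }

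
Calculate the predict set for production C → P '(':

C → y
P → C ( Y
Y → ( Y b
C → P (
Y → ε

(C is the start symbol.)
PREDICT(C → P '(') = (FIRST(RHS) \ {ε}) ∪ (FOLLOW(C) if ε ∈ FIRST(RHS), i.e. RHS ⇒* ε)
FIRST(P) = { 'y' }
FIRST(P '(') = { 'y' }
ε ∉ FIRST(P '('), so FOLLOW(C) is not added.
PREDICT(C → P '(') = { 'y' }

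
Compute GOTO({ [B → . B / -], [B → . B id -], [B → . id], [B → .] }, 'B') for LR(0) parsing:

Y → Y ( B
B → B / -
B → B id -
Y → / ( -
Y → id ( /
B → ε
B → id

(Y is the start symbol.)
GOTO(I, 'B') = CLOSURE({ [A → αX.β] : [A → α.Xβ] ∈ I, X = 'B' })

Items with dot before 'B', with the dot advanced:
  [B → . B / -] → [B → B . / -]
  [B → . B id -] → [B → B . id -]
Closure adds nothing (no advanced item has the dot before a non-terminal).

GOTO = { [B → B . / -], [B → B . id -] }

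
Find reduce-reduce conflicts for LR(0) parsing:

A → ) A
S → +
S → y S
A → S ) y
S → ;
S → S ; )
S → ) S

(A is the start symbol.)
No reduce-reduce conflicts

A reduce-reduce conflict occurs when an LR(0) state has two complete items [A → α .] and [B → β .] — both call for a reduction, and with no lookahead the parser cannot choose between them.

Augment with A' → A and build the canonical LR(0) collection (I0 = CLOSURE({[A' → . A]}), then GOTO on every symbol after a dot until no new states appear). It has 16 states:
  I0: { [A → . ) A], [A → . S ) y], [A' → . A], [S → . ) S], [S → . +], [S → . ;], [S → . S ; )], [S → . y S] }  — shift
  I1: { [A → ) . A], [A → . ) A], [A → . S ) y], [S → ) . S], [S → . ) S], [S → . +], [S → . ;], [S → . S ; )], [S → . y S] }  — shift
  I2: { [S → + .] }  — reduce
  I3: { [S → ; .] }  — reduce
  I4: { [A' → A .] }  — accept
  I5: { [A → S . ) y], [S → S . ; )] }  — shift
  I6: { [S → . ) S], [S → . +], [S → . ;], [S → . S ; )], [S → . y S], [S → y . S] }  — shift
  I7: { [S → ) . S], [S → . ) S], [S → . +], [S → . ;], [S → . S ; )], [S → . y S] }  — shift
  I8: { [S → S . ; )], [S → y S .] }  — shift, reduce
  I9: { [S → S ; . )] }  — shift
  I10: { [S → S ; ) .] }  — reduce
  I11: { [S → ) S .], [S → S . ; )] }  — shift, reduce
  I12: { [A → S ) . y] }  — shift
  I13: { [A → S ) y .] }  — reduce
  I14: { [A → ) A .] }  — reduce
  I15: { [A → S . ) y], [S → ) S .], [S → S . ; )] }  — shift, reduce

No state contains more than one complete item.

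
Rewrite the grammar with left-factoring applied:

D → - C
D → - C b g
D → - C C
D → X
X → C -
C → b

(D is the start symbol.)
D → - C D'
D' → ε
D' → b g
D' → C
D → X
X → C -
C → b

Left-factoring transforms A → αβ₁ | αβ₂ into A → αA' and A' → β₁ | β₂
(α is the longest common prefix among the alternatives). Repeat until
no nonterminal has two alternatives with a common prefix.

Round 1: D has alternatives sharing prefix '- C'. Introduce D': D → - C D'
  Add: D' → ε
  Add: D' → b g
  Add: D' → C

No remaining common prefixes — done.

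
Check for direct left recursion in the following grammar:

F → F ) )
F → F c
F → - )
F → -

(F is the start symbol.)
Direct left recursion occurs when N → N α for some non-terminal N (the right-hand side begins with the left-hand side itself).

F → F ) ): LEFT RECURSIVE (starts with F)
F → F c: LEFT RECURSIVE (starts with F)
F → - ): starts with '-'
F → -: starts with '-'

The grammar has direct left recursion on: F.

Answer: Yes, F is left-recursive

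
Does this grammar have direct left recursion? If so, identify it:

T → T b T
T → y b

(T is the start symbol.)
Yes, T is left-recursive

Direct left recursion occurs when N → N α for some non-terminal N (the right-hand side begins with the left-hand side itself).

T → T b T: LEFT RECURSIVE (starts with T)
T → y b: starts with y

The grammar has direct left recursion on: T.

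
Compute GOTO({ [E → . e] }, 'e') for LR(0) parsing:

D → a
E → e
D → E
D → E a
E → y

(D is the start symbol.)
GOTO(I, 'e') = CLOSURE({ [A → αX.β] : [A → α.Xβ] ∈ I, X = 'e' })

Items with dot before 'e', with the dot advanced:
  [E → . e] → [E → e .]
Closure adds nothing (no advanced item has the dot before a non-terminal).

GOTO = { [E → e .] }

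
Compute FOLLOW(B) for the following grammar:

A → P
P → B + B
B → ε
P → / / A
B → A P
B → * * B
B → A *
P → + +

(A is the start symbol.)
{ $, '*', '+', '/' }

To compute FOLLOW(B), find every occurrence of B on a right-hand side N → α B β: add FIRST(β) \ {ε}, and if β is empty or nullable also add FOLLOW(N). Iterate to a fixed point.

In P → B + B: B is followed by '+' B, add FIRST('+' B) \ {ε} = { '+' }
In P → B + B: B is at the end, add FOLLOW(P)
In B → * * B: B is at the end; this adds FOLLOW(B) to itself — nothing new

The FOLLOW sets referred to above (computed the same way, to a fixed point):
  FOLLOW(P) = { $, '*', '+', '/' }

Taking the union: FOLLOW(B) = { $, '*', '+', '/' }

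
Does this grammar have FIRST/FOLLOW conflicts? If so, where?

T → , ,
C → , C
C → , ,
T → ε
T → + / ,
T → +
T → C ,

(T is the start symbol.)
Nullable non-terminals: T.
FIRST sets used below: FIRST(C) = { ',' }

T: nullable alternative(s) T → ε; FOLLOW(T) = { $ }
  T → , ,: FIRST \ {ε} = { ',' } — disjoint from FOLLOW(T)
  T → ε: FIRST \ {ε} = { } — this is the only nullable alternative, skip
  T → + / ,: FIRST \ {ε} = { '+' } — disjoint from FOLLOW(T)
  T → +: FIRST \ {ε} = { '+' } — disjoint from FOLLOW(T)
  T → C ,: FIRST \ {ε} = { ',' } — disjoint from FOLLOW(T)

C has no nullable alternative, so no FIRST/FOLLOW check is needed there.

No FIRST/FOLLOW conflicts found.

Answer: No FIRST/FOLLOW conflicts.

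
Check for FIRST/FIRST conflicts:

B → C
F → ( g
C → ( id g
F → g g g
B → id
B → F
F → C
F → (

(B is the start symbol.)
FIRST sets of the non-terminals at (or reachable through a nullable prefix from) the front of some alternative:
  FIRST(C) = { '(' }
  FIRST(F) = { '(', 'g' }

Productions for B:
  B → C: FIRST = { '(' }
  B → id: FIRST = { 'id' }
  B → F: FIRST = { '(', 'g' }
Productions for F:
  F → ( g: FIRST = { '(' }
  F → g g g: FIRST = { 'g' }
  F → C: FIRST = { '(' }
  F → (: FIRST = { '(' }
C has only one production, so no FIRST/FIRST conflict is possible there.

Conflict for B: B → C and B → F
  Overlap: { '(' }
Conflict for F: F → ( g and F → C
  Overlap: { '(' }
Conflict for F: F → ( g and F → (
  Overlap: { '(' }
Conflict for F: F → C and F → (
  Overlap: { '(' }

Answer: Yes. B → C / B → F on { '(' }; F → '(' g / F → C on { '(' }; F → '(' g / F → '(' on { '(' }; F → C / F → '(' on { '(' }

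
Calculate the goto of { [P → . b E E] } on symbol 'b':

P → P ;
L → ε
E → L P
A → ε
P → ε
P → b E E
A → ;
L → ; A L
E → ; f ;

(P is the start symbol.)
GOTO(I, 'b') = CLOSURE({ [A → αX.β] : [A → α.Xβ] ∈ I, X = 'b' })

Items with dot before 'b', with the dot advanced:
  [P → . b E E] → [P → b . E E]
Closure of the advanced items:
  [P → b . E E] has the dot before E: add [E → . L P], [E → . ; f ;]
  [E → . L P] has the dot before L: add [L → .], [L → . ; A L]

GOTO = { [E → . ; f ;], [E → . L P], [L → . ; A L], [L → .], [P → b . E E] }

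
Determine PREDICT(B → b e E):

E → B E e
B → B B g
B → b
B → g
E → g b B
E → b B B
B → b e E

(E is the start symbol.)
PREDICT(B → b e E) = (FIRST(RHS) \ {ε}) ∪ (FOLLOW(B) if ε ∈ FIRST(RHS), i.e. RHS ⇒* ε)
FIRST(b e E) = { 'b' }
ε ∉ FIRST(b e E), so FOLLOW(B) is not added.
PREDICT(B → b e E) = { 'b' }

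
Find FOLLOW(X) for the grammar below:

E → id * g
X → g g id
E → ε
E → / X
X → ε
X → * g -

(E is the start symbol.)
{ $ }

In E → / X: X is at the end, add FOLLOW(E)

The FOLLOW sets referred to above (computed the same way, to a fixed point):
  FOLLOW(E) = { $ }

Taking the union: FOLLOW(X) = { $ }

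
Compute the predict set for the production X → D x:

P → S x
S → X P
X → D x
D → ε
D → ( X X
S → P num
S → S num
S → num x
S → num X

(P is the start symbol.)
{ '(', 'x' }

PREDICT(X → D x) = (FIRST(RHS) \ {ε}) ∪ (FOLLOW(X) if ε ∈ FIRST(RHS), i.e. RHS ⇒* ε)
FIRST(D) = { '(', ε }
FIRST(D x) = { '(', 'x' }
ε ∉ FIRST(D x), so FOLLOW(X) is not added.
PREDICT(X → D x) = { '(', 'x' }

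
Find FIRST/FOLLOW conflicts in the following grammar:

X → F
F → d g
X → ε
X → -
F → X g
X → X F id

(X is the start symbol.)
Yes. X → F with FOLLOW(X) on { '-', 'd', 'g' }; X → '-' with FOLLOW(X) on { '-' }; X → X F id with FOLLOW(X) on { '-', 'd', 'g' }

A FIRST/FOLLOW conflict occurs when a non-terminal N has a nullable alternative N → β (β ⇒* ε) and another alternative N → α with FIRST(α) ∩ FOLLOW(N) ≠ ∅: on such a lookahead the parser cannot decide between expanding α and letting N vanish via β.

Nullable non-terminals: X.
FIRST sets used below: FIRST(F) = { '-', 'd', 'g' }, FIRST(X) = { '-', 'd', 'g', ε }

X: nullable alternative(s) X → ε; FOLLOW(X) = { $, '-', 'd', 'g' }
  X → F: FIRST \ {ε} = { '-', 'd', 'g' } — overlaps FOLLOW(X) on { '-', 'd', 'g' }: CONFLICT
  X → ε: FIRST \ {ε} = { } — this is the only nullable alternative, skip
  X → -: FIRST \ {ε} = { '-' } — overlaps FOLLOW(X) on { '-' }: CONFLICT
  X → X F id: FIRST \ {ε} = { '-', 'd', 'g' } — overlaps FOLLOW(X) on { '-', 'd', 'g' }: CONFLICT

F has no nullable alternative, so no FIRST/FOLLOW check is needed there.

So the grammar has 3 FIRST/FOLLOW conflicts (marked CONFLICT above).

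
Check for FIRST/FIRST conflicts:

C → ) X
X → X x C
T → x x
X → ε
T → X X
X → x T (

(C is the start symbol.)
Yes. X → X x C / X → x T '(' on { 'x' }; T → x x / T → X X on { 'x' }

FIRST sets of the non-terminals at (or reachable through a nullable prefix from) the front of some alternative:
  FIRST(X) = { 'x', ε }

Productions for X:
  X → X x C: FIRST = { 'x' }
  X → ε: FIRST = { ε }
  X → x T (: FIRST = { 'x' }
Productions for T:
  T → x x: FIRST = { 'x' }
  T → X X: FIRST = { 'x', ε }
C has only one production, so no FIRST/FIRST conflict is possible there.

Conflict for X: X → X x C and X → x T (
  Overlap: { 'x' }
Conflict for T: T → x x and T → X X
  Overlap: { 'x' }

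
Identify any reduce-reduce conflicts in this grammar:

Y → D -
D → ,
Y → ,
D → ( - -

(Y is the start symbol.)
Yes — I2: [D → , .] vs [Y → , .]

A reduce-reduce conflict occurs when an LR(0) state has two complete items [A → α .] and [B → β .] — both call for a reduction, and with no lookahead the parser cannot choose between them.

Augment with Y' → Y and build the canonical LR(0) collection (I0 = CLOSURE({[Y' → . Y]}), then GOTO on every symbol after a dot until no new states appear). It has 8 states:
  I0: { [D → . ( - -], [D → . ,], [Y → . ,], [Y → . D -], [Y' → . Y] }  — shift
  I1: { [D → ( . - -] }  — shift
  I2: { [D → , .], [Y → , .] }  — 2 reduces
  I3: { [Y → D . -] }  — shift
  I4: { [Y' → Y .] }  — accept
  I5: { [Y → D - .] }  — reduce
  I6: { [D → ( - . -] }  — shift
  I7: { [D → ( - - .] }  — reduce

I2 contains complete items [D → , .], [Y → , .] — reduce-reduce conflict.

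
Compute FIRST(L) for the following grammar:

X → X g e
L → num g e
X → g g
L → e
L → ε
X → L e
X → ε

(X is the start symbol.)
{ 'e', 'num', ε }

From L → num g e:
  - num is a terminal: add 'num' and stop
From L → e:
  - e is a terminal: add 'e' and stop
From L → ε:
  - ε-production, so ε ∈ FIRST(L)

Collecting: FIRST(L) = { 'e', 'num', ε }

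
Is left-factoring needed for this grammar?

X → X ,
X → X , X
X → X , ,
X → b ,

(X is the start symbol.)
Left-factoring is needed when two productions for the same non-terminal
share a common prefix on the right-hand side.

Productions for X:
  X → X ,
  X → X , X
  X → X , ,
  X → b ,

Found common prefix 'X ,' in productions for X

Answer: Yes, X has productions with common prefix 'X ,'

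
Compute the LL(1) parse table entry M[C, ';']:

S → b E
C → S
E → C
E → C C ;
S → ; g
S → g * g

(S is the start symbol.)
To find M[C, ';'], we find productions for C where ';' is in the predict set (PREDICT(N → α) = (FIRST(α) \ {ε}) ∪ (FOLLOW(N) if α ⇒* ε)).

Relevant sets:
  FIRST(S) = { ';', 'b', 'g' }

C → S: PREDICT = { ';', 'b', 'g' }
  ';' is in predict set, so this production goes in M[C, ';']

M[C, ';'] = C → S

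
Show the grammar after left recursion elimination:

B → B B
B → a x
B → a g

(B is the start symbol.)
B is directly left-recursive. The standard transformation for
  A → A α₁ | ... | A α_m | β₁ | ... | β_n
is
  A  → β₁ A' | ... | β_n A'
  A' → α₁ A' | ... | α_m A' | ε

B → a x becomes B → a x B'
B → a g becomes B → a g B'
B → B B becomes B' → B B'
Add B' → ε

Resulting grammar:
B → a x B'
B → a g B'
B' → B B'
B' → ε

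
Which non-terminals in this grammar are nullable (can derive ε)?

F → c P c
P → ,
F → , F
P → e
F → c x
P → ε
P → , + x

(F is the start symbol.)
{ 'P' }

A non-terminal is nullable if it can derive ε (the empty string): either it has an ε-production, or it has a production whose right-hand side consists entirely of nullable non-terminals.

ε-productions: P → ε
So P is immediately nullable.
No further non-terminal can be added: every production for the remaining non-terminals contains a terminal or a non-nullable non-terminal.
Nullable = { 'P' }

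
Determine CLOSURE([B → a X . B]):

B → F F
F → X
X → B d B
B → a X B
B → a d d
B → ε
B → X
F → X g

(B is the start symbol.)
{ [B → . F F], [B → . X], [B → . a X B], [B → . a d d], [B → .], [B → a X . B], [F → . X g], [F → . X], [X → . B d B] }

To compute CLOSURE, for each item [A → α.Bβ] where B is a non-terminal, add [B → .γ] for all productions B → γ; repeat for the newly added items until nothing changes.

Start with: [B → a X . B]
  [B → a X . B] has the dot before B: add [B → . F F], [B → . a X B], [B → . a d d], [B → .], [B → . X]
  [B → . F F] has the dot before F: add [F → . X], [F → . X g]
  [B → . X] has the dot before X: add [X → . B d B]
No further items can be added.

CLOSURE = { [B → . F F], [B → . X], [B → . a X B], [B → . a d d], [B → .], [B → a X . B], [F → . X g], [F → . X], [X → . B d B] }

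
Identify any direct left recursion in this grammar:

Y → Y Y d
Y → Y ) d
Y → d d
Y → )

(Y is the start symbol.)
Yes, Y is left-recursive

Direct left recursion occurs when N → N α for some non-terminal N (the right-hand side begins with the left-hand side itself).

Y → Y Y d: LEFT RECURSIVE (starts with Y)
Y → Y ) d: LEFT RECURSIVE (starts with Y)
Y → d d: starts with d
Y → ): starts with ')'

The grammar has direct left recursion on: Y.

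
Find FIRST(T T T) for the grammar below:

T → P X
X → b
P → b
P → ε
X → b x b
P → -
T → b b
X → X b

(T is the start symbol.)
{ '-', 'b' }

FIRST sets of the non-terminals involved (from the grammar, by fixed-point iteration):
  FIRST(T) = { '-', 'b' }

To compute FIRST(T T T), process the symbols left to right:
Symbol T is a non-terminal. Add FIRST(T) \ {ε} = { '-', 'b' }
T is not nullable (ε ∉ FIRST(T)), so stop here.
FIRST(T T T) = { '-', 'b' }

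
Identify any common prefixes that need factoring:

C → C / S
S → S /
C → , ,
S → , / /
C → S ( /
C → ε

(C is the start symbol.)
Left-factoring is needed when two productions for the same non-terminal
share a common prefix on the right-hand side.

Productions for C:
  C → C / S
  C → , ,
  C → S ( /
  C → ε
Productions for S:
  S → S /
  S → , / /

No common prefixes found.

Answer: No, left-factoring is not needed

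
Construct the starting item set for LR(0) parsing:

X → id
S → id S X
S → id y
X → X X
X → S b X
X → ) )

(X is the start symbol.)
First, augment the grammar with X' → X
I₀ = CLOSURE({ [X' → . X] }):
  [X' → . X] has the dot before X: add [X → . id], [X → . X X], [X → . S b X], [X → . ) )]
  [X → . S b X] has the dot before S: add [S → . id S X], [S → . id y]
No further items can be added.

I₀ = { [S → . id S X], [S → . id y], [X → . ) )], [X → . S b X], [X → . X X], [X → . id], [X' → . X] }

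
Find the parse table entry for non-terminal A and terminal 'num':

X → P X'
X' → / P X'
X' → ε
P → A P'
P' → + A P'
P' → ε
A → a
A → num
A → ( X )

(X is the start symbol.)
A → num

To find M[A, 'num'], we find productions for A where 'num' is in the predict set (PREDICT(N → α) = (FIRST(α) \ {ε}) ∪ (FOLLOW(N) if α ⇒* ε)).

A → a: PREDICT = { 'a' }
A → num: PREDICT = { 'num' }
  'num' is in predict set, so this production goes in M[A, 'num']
A → ( X ): PREDICT = { '(' }

M[A, 'num'] = A → num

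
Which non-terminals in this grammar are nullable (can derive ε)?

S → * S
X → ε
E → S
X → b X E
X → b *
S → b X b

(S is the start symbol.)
A non-terminal is nullable if it can derive ε (the empty string): either it has an ε-production, or it has a production whose right-hand side consists entirely of nullable non-terminals.

ε-productions: X → ε
So X is immediately nullable.
No further non-terminal can be added: every production for the remaining non-terminals contains a terminal or a non-nullable non-terminal.
Nullable = { 'X' }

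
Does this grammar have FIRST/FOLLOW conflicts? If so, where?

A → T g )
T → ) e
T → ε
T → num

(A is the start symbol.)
A FIRST/FOLLOW conflict occurs when a non-terminal N has a nullable alternative N → β (β ⇒* ε) and another alternative N → α with FIRST(α) ∩ FOLLOW(N) ≠ ∅: on such a lookahead the parser cannot decide between expanding α and letting N vanish via β.

Nullable non-terminals: T.

T: nullable alternative(s) T → ε; FOLLOW(T) = { 'g' }
  T → ) e: FIRST \ {ε} = { ')' } — disjoint from FOLLOW(T)
  T → ε: FIRST \ {ε} = { } — this is the only nullable alternative, skip
  T → num: FIRST \ {ε} = { 'num' } — disjoint from FOLLOW(T)

A has no nullable alternative, so no FIRST/FOLLOW check is needed there.

No FIRST/FOLLOW conflicts found.

Answer: No FIRST/FOLLOW conflicts.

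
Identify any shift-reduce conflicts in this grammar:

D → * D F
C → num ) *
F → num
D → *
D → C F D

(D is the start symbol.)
Yes — I1: [D → * .] vs [C → . num ) *]

A shift-reduce conflict occurs when an LR(0) state has both:
  - a complete (reduce) item [A → α .] (dot at the end), and
  - a shift item [B → β . c γ] (dot before a terminal).

Augment with D' → D and build the canonical LR(0) collection (I0 = CLOSURE({[D' → . D]}), then GOTO on every symbol after a dot until no new states appear). It has 12 states:
  I0: { [C → . num ) *], [D → . * D F], [D → . *], [D → . C F D], [D' → . D] }  — shift
  I1: { [C → . num ) *], [D → * . D F], [D → * .], [D → . * D F], [D → . *], [D → . C F D] }  — shift, reduce
  I2: { [D → C . F D], [F → . num] }  — shift
  I3: { [D' → D .] }  — accept
  I4: { [C → num . ) *] }  — shift
  I5: { [C → num ) . *] }  — shift
  I6: { [C → num ) * .] }  — reduce
  I7: { [C → . num ) *], [D → . * D F], [D → . *], [D → . C F D], [D → C F . D] }  — shift
  I8: { [F → num .] }  — reduce
  I9: { [D → C F D .] }  — reduce
  I10: { [D → * D . F], [F → . num] }  — shift
  I11: { [D → * D F .] }  — reduce

I1 contains reduce item [D → * .] and shift items [C → . num ) *], [D → . *], [D → . * D F] — shift-reduce conflict.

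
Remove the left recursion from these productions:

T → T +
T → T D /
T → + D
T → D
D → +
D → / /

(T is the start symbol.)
T is directly left-recursive. The standard transformation for
  A → A α₁ | ... | A α_m | β₁ | ... | β_n
is
  A  → β₁ A' | ... | β_n A'
  A' → α₁ A' | ... | α_m A' | ε

T → + D becomes T → + D T'
T → D becomes T → D T'
T → T + becomes T' → + T'
T → T D / becomes T' → D / T'
Add T' → ε

Productions for other non-terminals are unchanged:
  D → +
  D → / /

Resulting grammar:
T → + D T'
T → D T'
T' → + T'
T' → D / T'
T' → ε
D → +
D → / /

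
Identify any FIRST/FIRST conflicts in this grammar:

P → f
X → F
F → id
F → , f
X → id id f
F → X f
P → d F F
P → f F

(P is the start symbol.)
FIRST sets of the non-terminals at (or reachable through a nullable prefix from) the front of some alternative:
  FIRST(F) = { ',', 'id' }
  FIRST(X) = { ',', 'id' }

Productions for P:
  P → f: FIRST = { 'f' }
  P → d F F: FIRST = { 'd' }
  P → f F: FIRST = { 'f' }
Productions for X:
  X → F: FIRST = { ',', 'id' }
  X → id id f: FIRST = { 'id' }
Productions for F:
  F → id: FIRST = { 'id' }
  F → , f: FIRST = { ',' }
  F → X f: FIRST = { ',', 'id' }

Conflict for P: P → f and P → f F
  Overlap: { 'f' }
Conflict for X: X → F and X → id id f
  Overlap: { 'id' }
Conflict for F: F → id and F → X f
  Overlap: { 'id' }
Conflict for F: F → , f and F → X f
  Overlap: { ',' }

Answer: Yes. P → f / P → f F on { 'f' }; X → F / X → id id f on { 'id' }; F → id / F → X f on { 'id' }; F → ',' f / F → X f on { ',' }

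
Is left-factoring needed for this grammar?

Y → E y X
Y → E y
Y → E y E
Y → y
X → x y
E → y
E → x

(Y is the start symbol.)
Left-factoring is needed when two productions for the same non-terminal
share a common prefix on the right-hand side.

Productions for Y:
  Y → E y X
  Y → E y
  Y → E y E
  Y → y
Productions for E:
  E → y
  E → x

Found common prefix 'E y' in productions for Y

Answer: Yes, Y has productions with common prefix 'E y'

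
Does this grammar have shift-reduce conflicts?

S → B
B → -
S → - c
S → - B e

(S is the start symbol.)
A shift-reduce conflict occurs when an LR(0) state has both:
  - a complete (reduce) item [A → α .] (dot at the end), and
  - a shift item [B → β . c γ] (dot before a terminal).

Augment with S' → S and build the canonical LR(0) collection (I0 = CLOSURE({[S' → . S]}), then GOTO on every symbol after a dot until no new states appear). It has 8 states:
  I0: { [B → . -], [S → . - B e], [S → . - c], [S → . B], [S' → . S] }  — shift
  I1: { [B → - .], [B → . -], [S → - . B e], [S → - . c] }  — shift, reduce
  I2: { [S → B .] }  — reduce
  I3: { [S' → S .] }  — accept
  I4: { [B → - .] }  — reduce
  I5: { [S → - B . e] }  — shift
  I6: { [S → - c .] }  — reduce
  I7: { [S → - B e .] }  — reduce

I1 contains reduce item [B → - .] and shift items [B → . -], [S → - . c] — shift-reduce conflict.

Answer: Yes — I1: [B → - .] vs [B → . -]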